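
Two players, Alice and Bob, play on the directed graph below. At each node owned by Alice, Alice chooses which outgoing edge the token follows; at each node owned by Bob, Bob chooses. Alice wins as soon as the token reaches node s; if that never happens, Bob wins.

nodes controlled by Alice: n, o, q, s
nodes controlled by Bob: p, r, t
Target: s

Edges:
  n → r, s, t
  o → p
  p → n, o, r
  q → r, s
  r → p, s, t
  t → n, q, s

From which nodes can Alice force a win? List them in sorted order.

A0 = {s}
A1: add {n, q} — n (Alice) has n→s; q (Alice) has q→s.
A2: add {t} — t (Bob): all of {n, q, s} already in.
A3 = A2; e.g. o (Alice) has no edge into A2. Fixed point.
Alice's winning region = {n, q, s, t}.

n, q, s, t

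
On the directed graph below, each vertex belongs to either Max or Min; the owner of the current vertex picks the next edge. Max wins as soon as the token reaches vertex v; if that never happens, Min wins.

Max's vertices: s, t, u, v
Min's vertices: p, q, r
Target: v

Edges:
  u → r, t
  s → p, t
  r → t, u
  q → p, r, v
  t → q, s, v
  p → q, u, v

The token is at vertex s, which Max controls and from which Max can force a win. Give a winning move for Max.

A0 = {v}
A1: add {t} — t (Max) has t→v.
A2: add {s, u} — s (Max) has s→t; u (Max) has u→t.
A3: add {r} — r (Min): all of {t, u} already in.
A4 = A3; e.g. p (Min) can still go to q. Fixed point.
From s, successor t is in the attractor (rank 1); the other successor p is not.

t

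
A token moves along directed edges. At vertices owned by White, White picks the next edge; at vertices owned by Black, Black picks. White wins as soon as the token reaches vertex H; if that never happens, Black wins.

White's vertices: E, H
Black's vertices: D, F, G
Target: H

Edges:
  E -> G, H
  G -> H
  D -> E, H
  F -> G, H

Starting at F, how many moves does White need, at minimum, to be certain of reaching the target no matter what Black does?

A0 = {H}
A1: add {E, G} — E (White) has E→H; G (Black): all of {H} already in.
A2: add {D, F} — D (Black): all of {E, H} already in; F (Black): all of {G, H} already in.
A2 = all vertices. Fixed point.
F enters the attractor at level 2, so White can force the target in 2 moves from there.

2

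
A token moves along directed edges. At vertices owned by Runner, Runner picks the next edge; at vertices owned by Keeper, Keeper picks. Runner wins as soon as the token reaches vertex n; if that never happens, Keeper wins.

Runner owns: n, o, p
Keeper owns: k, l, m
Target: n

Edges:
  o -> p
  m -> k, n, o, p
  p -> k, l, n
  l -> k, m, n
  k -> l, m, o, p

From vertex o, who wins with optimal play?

A0 = {n}
A1: add {p} — p (Runner) has p→n.
A2: add {o} — o (Runner) has o→p.
A3 = A2; e.g. k (Keeper) can still go to l. Fixed point.
o ∈ A2, so Runner can force the target.

Runner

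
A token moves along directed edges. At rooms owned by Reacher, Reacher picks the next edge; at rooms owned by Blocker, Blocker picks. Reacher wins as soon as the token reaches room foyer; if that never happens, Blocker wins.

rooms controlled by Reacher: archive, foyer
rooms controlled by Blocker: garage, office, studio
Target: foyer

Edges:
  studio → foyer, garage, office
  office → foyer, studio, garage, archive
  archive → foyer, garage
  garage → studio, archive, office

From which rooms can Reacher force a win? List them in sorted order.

archive, foyer

A0 = {foyer}
A1: add {archive} — archive (Reacher) has archive→foyer.
A2 = A1; e.g. studio (Blocker) can still go to garage. Fixed point.
Reacher's winning region = {archive, foyer}.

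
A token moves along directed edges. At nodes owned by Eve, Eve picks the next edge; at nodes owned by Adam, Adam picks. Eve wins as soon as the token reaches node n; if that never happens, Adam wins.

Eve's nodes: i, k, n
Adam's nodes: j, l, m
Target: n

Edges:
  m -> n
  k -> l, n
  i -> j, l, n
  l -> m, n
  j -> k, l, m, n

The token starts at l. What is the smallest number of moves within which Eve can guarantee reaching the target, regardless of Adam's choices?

A0 = {n}
A1: add {i, k, m} — i (Eve) has i→n; k (Eve) has k→n; m (Adam): all of {n} already in.
A2: add {l} — l (Adam): all of {m, n} already in.
l enters the attractor at level 2, so Eve can force the target in 2 moves from there.

2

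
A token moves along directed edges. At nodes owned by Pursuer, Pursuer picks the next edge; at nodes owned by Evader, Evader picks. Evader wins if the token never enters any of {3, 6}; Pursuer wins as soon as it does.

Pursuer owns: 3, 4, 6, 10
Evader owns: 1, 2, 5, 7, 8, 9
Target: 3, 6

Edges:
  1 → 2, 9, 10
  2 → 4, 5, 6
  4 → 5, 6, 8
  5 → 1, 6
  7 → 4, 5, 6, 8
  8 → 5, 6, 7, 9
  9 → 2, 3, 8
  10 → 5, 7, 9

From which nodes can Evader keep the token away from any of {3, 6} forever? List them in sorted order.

1, 2, 5, 7, 8, 9, 10

A0 = {3, 6}
A1: add {4} — 4 (Pursuer) has 4→6.
A2 = A1; e.g. 1 (Evader) can still go to 2. Fixed point.
Pursuer's attractor = {3, 4, 6}; Evader avoids the target exactly from the complement.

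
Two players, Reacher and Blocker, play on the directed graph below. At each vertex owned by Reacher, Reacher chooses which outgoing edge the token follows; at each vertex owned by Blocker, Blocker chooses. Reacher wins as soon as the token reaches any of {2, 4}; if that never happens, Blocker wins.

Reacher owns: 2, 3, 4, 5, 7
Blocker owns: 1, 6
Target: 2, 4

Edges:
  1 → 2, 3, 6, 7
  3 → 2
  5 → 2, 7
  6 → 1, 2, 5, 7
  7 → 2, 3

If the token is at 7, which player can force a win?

A0 = {2, 4}
A1: add {3, 5, 7} — 3 (Reacher) has 3→2; 5 (Reacher) has 5→2; 7 (Reacher) has 7→2.
A2 = A1; e.g. 1 (Blocker) can still go to 6. Fixed point.
7 ∈ A1, so Reacher can force the target.

Reacher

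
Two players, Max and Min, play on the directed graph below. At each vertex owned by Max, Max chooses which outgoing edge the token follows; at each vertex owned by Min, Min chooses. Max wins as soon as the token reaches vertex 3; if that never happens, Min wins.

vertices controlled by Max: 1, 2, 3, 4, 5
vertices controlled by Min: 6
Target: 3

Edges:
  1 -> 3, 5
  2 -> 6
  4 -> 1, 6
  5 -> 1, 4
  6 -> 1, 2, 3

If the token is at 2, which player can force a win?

A0 = {3}
A1: add {1} — 1 (Max) has 1→3.
A2: add {4, 5} — 4 (Max) has 4→1; 5 (Max) has 5→1.
A3 = A2; e.g. 2 (Max) has no edge into A2. Fixed point.
2 never enters the attractor, so Min can avoid the target forever.

Min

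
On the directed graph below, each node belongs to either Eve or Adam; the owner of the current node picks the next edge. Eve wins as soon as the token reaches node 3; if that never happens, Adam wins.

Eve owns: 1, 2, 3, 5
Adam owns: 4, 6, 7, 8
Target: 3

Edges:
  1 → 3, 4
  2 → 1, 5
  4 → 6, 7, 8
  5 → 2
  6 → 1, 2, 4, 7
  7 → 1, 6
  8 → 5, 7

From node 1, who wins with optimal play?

Eve

A0 = {3}
A1: add {1} — 1 (Eve) has 1→3.
1 ∈ A1, so Eve can force the target.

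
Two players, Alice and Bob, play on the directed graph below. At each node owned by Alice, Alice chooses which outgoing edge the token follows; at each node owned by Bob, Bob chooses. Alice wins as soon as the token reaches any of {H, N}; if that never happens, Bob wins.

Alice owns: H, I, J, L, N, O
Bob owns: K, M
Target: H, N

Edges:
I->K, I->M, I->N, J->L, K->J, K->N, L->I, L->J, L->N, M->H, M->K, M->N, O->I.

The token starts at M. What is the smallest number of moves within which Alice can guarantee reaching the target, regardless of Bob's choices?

4

A0 = {H, N}
A1: add {I, L} — I (Alice) has I→N; L (Alice) has L→N.
A2: add {J, O} — J (Alice) has J→L; O (Alice) has O→I.
A3: add {K} — K (Bob): all of {J, N} already in.
A4: add {M} — M (Bob): all of {H, K, N} already in.
A4 = all vertices. Fixed point.
M enters the attractor at level 4, so Alice can force the target in 4 moves from there.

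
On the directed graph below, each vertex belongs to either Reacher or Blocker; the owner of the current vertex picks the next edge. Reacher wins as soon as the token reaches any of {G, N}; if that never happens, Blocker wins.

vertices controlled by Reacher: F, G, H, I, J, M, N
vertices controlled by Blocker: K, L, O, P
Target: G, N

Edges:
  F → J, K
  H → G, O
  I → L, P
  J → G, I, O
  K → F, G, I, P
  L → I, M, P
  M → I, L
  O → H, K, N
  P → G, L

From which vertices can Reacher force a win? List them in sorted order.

F, G, H, J, N

A0 = {G, N}
A1: add {H, J} — H (Reacher) has H→G; J (Reacher) has J→G.
A2: add {F} — F (Reacher) has F→J.
A3 = A2; e.g. I (Reacher) has no edge into A2. Fixed point.
Reacher's winning region = {F, G, H, J, N}.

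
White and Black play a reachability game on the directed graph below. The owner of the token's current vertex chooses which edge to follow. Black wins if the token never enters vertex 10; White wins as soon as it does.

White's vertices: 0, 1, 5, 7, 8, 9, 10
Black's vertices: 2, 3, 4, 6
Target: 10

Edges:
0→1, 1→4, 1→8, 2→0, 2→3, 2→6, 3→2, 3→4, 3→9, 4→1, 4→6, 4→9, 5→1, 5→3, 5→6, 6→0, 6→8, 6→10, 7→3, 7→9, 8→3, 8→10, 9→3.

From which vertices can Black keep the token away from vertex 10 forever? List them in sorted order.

A0 = {10}
A1: add {8} — 8 (White) has 8→10.
A2: add {1} — 1 (White) has 1→8.
A3: add {0, 5} — 0 (White) has 0→1; 5 (White) has 5→1.
A4: add {6} — 6 (Black): all of {0, 8, 10} already in.
A5 = A4; e.g. 2 (Black) can still go to 3. Fixed point.
White's attractor = {0, 1, 5, 6, 8, 10}; Black avoids the target exactly from the complement.

2, 3, 4, 7, 9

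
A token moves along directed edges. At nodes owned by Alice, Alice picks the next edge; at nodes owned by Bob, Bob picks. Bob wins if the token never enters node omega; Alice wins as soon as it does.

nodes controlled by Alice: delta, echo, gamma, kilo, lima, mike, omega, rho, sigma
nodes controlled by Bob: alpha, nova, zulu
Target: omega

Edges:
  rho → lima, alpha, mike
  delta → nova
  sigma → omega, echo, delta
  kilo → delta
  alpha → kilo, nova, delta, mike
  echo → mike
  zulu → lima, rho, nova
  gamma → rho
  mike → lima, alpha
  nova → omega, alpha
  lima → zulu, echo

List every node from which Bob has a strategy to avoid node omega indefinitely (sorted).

A0 = {omega}
A1: add {sigma} — sigma (Alice) has sigma→omega.
A2 = A1; e.g. zulu (Bob) can still go to lima. Fixed point.
Alice's attractor = {omega, sigma}; Bob avoids the target exactly from the complement.

alpha, delta, echo, gamma, kilo, lima, mike, nova, rho, zulu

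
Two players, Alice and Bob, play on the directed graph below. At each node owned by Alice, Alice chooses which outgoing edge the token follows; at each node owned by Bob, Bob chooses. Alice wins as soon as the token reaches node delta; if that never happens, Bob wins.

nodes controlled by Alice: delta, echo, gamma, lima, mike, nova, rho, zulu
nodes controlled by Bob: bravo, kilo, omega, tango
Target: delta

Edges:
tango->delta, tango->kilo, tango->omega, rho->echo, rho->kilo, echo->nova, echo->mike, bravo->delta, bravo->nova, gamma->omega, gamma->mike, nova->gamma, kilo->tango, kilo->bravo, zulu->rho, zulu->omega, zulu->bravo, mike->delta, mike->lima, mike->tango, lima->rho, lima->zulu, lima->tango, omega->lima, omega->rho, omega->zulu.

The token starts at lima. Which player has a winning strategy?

A0 = {delta}
A1: add {mike} — mike (Alice) has mike→delta.
A2: add {echo, gamma} — echo (Alice) has echo→mike; gamma (Alice) has gamma→mike.
A3: add {nova, rho} — rho (Alice) has rho→echo; nova (Alice) has nova→gamma.
A4: add {bravo, lima, zulu} — lima (Alice) has lima→rho; zulu (Alice) has zulu→rho; bravo (Bob): all of {delta, nova} already in.
lima ∈ A4, so Alice can force the target.

Alice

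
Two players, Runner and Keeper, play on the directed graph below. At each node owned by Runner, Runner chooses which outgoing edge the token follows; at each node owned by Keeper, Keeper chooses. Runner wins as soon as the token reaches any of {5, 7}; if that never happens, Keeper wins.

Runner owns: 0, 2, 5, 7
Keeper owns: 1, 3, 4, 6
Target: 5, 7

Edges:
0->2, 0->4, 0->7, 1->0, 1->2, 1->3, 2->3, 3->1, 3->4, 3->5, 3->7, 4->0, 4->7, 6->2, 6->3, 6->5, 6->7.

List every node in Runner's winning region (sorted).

A0 = {5, 7}
A1: add {0} — 0 (Runner) has 0→7.
A2: add {4} — 4 (Keeper): all of {0, 7} already in.
A3 = A2; e.g. 1 (Keeper) can still go to 2. Fixed point.
Runner's winning region = {0, 4, 5, 7}.

0, 4, 5, 7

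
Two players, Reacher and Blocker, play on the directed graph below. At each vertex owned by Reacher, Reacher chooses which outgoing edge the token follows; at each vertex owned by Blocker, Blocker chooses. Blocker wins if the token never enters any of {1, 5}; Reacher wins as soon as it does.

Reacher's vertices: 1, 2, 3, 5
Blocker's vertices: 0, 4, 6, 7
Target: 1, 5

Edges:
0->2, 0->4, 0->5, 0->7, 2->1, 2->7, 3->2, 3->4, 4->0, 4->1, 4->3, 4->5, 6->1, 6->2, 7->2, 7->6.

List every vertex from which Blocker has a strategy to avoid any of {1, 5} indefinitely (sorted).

0, 4

A0 = {1, 5}
A1: add {2} — 2 (Reacher) has 2→1.
A2: add {3, 6} — 3 (Reacher) has 3→2; 6 (Blocker): all of {1, 2} already in.
A3: add {7} — 7 (Blocker): all of {2, 6} already in.
A4 = A3; e.g. 0 (Blocker) can still go to 4. Fixed point.
Reacher's attractor = {1, 2, 3, 5, 6, 7}; Blocker avoids the target exactly from the complement.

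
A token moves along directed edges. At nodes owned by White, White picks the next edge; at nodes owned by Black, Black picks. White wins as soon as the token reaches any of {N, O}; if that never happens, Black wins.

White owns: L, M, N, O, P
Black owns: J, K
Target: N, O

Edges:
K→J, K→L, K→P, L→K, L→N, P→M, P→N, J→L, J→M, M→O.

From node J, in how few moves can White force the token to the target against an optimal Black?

A0 = {N, O}
A1: add {L, M, P} — L (White) has L→N; M (White) has M→O; P (White) has P→N.
A2: add {J} — J (Black): all of {L, M} already in.
J enters the attractor at level 2, so White can force the target in 2 moves from there.

2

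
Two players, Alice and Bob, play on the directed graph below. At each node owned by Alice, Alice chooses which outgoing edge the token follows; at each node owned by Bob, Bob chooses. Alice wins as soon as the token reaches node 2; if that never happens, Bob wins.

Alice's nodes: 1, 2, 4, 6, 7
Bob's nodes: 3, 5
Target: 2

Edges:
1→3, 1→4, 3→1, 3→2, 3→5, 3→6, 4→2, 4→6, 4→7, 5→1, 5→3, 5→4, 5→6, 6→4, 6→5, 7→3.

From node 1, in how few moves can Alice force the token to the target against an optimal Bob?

A0 = {2}
A1: add {4} — 4 (Alice) has 4→2.
A2: add {1, 6} — 1 (Alice) has 1→4; 6 (Alice) has 6→4.
A3 = A2; e.g. 3 (Bob) can still go to 5. Fixed point.
1 enters the attractor at level 2, so Alice can force the target in 2 moves from there.

2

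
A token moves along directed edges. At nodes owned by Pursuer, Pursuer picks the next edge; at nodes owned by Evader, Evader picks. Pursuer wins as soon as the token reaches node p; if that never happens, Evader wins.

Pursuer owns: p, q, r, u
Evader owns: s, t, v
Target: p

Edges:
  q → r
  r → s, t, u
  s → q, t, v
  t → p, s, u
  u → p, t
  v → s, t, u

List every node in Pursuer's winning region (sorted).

p, q, r, u

A0 = {p}
A1: add {u} — u (Pursuer) has u→p.
A2: add {r} — r (Pursuer) has r→u.
A3: add {q} — q (Pursuer) has q→r.
A4 = A3; e.g. s (Evader) can still go to t. Fixed point.
Pursuer's winning region = {p, q, r, u}.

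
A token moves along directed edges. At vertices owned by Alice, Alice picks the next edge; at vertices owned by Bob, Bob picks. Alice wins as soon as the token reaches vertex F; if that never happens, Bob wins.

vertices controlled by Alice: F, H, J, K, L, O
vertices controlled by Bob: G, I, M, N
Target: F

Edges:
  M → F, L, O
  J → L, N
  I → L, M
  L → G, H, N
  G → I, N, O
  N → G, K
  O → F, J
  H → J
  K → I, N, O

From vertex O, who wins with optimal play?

A0 = {F}
A1: add {O} — O (Alice) has O→F.
O ∈ A1, so Alice can force the target.

Alice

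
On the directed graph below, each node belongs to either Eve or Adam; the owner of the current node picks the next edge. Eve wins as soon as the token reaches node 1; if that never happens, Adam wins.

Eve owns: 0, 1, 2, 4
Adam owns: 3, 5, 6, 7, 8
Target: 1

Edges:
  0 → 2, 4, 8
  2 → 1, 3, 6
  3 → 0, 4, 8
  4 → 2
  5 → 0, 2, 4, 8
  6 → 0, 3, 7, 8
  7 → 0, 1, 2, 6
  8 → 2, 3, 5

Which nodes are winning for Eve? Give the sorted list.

0, 1, 2, 4

A0 = {1}
A1: add {2} — 2 (Eve) has 2→1.
A2: add {0, 4} — 0 (Eve) has 0→2; 4 (Eve) has 4→2.
A3 = A2; e.g. 3 (Adam) can still go to 8. Fixed point.
Eve's winning region = {0, 1, 2, 4}.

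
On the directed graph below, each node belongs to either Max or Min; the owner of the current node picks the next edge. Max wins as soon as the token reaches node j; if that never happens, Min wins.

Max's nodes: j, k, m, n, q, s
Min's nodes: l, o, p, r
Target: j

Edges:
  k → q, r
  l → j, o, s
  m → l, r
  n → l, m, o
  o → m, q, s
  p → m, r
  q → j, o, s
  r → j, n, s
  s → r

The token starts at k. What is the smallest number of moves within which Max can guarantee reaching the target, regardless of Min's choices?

A0 = {j}
A1: add {q} — q (Max) has q→j.
A2: add {k} — k (Max) has k→q.
A3 = A2; e.g. l (Min) can still go to o. Fixed point.
k enters the attractor at level 2, so Max can force the target in 2 moves from there.

2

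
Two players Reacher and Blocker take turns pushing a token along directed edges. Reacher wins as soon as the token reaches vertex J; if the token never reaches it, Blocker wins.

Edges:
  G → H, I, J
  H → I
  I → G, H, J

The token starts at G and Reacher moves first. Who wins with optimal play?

Track states (vertex, player-to-move).
A0 = {(J,Reacher), (J,Blocker)}
A1: add {(G,Reacher), (I,Reacher)}.
(G,Reacher) ∈ A1 ⇒ Reacher forces the target.

Reacher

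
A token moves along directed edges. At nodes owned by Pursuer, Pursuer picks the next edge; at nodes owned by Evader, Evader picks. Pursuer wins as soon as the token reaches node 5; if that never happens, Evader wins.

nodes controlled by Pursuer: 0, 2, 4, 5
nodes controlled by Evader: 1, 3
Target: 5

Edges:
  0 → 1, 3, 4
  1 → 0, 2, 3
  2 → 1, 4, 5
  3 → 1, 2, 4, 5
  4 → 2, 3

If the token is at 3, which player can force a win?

Evader

A0 = {5}
A1: add {2} — 2 (Pursuer) has 2→5.
A2: add {4} — 4 (Pursuer) has 4→2.
A3: add {0} — 0 (Pursuer) has 0→4.
A4 = A3; e.g. 1 (Evader) can still go to 3. Fixed point.
3 never enters the attractor, so Evader can avoid the target forever.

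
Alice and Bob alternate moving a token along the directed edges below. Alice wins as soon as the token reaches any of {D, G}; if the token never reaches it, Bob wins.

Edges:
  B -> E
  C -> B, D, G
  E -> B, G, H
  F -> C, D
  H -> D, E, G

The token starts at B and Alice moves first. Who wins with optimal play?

Track states (vertex, player-to-move).
A0 = {(D,Alice), (D,Bob), (G,Alice), (G,Bob)}
A1: add {(C,Alice), (E,Alice), (F,Alice), (H,Alice)}.
A2: add {(B,Bob), (F,Bob), (H,Bob)}.
A3 = A2; e.g. (B,Alice) stays out. (B,Alice) never enters ⇒ Bob avoids the target.

Bob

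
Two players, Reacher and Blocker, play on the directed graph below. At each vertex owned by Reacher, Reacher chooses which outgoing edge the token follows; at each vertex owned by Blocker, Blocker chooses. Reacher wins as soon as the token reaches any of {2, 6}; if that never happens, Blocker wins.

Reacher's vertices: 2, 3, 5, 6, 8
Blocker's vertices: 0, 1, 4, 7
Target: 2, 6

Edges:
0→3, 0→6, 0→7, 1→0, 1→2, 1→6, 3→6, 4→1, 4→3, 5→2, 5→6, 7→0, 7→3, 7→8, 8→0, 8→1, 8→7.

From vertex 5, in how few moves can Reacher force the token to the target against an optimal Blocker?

A0 = {2, 6}
A1: add {3, 5} — 3 (Reacher) has 3→6; 5 (Reacher) has 5→2.
A2 = A1; e.g. 0 (Blocker) can still go to 7. Fixed point.
5 enters the attractor at level 1, so Reacher can force the target in 1 move from there.

1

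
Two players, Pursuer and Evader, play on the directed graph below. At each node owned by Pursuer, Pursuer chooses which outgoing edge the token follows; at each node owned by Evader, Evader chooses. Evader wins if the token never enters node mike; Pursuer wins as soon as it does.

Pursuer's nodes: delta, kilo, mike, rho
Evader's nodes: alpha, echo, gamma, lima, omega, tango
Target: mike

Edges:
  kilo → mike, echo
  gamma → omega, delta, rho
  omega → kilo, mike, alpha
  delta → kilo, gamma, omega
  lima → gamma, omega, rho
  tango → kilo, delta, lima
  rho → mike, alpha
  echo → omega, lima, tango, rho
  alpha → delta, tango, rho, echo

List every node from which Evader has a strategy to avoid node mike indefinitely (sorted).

A0 = {mike}
A1: add {kilo, rho} — kilo (Pursuer) has kilo→mike; rho (Pursuer) has rho→mike.
A2: add {delta} — delta (Pursuer) has delta→kilo.
A3 = A2; e.g. gamma (Evader) can still go to omega. Fixed point.
Pursuer's attractor = {delta, kilo, mike, rho}; Evader avoids the target exactly from the complement.

alpha, echo, gamma, lima, omega, tango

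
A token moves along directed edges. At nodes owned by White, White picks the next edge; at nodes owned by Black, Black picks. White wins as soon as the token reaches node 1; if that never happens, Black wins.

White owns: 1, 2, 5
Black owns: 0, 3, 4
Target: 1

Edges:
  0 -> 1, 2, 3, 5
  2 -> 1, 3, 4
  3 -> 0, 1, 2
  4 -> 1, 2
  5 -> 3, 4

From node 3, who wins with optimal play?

Black

A0 = {1}
A1: add {2} — 2 (White) has 2→1.
A2: add {4} — 4 (Black): all of {1, 2} already in.
A3: add {5} — 5 (White) has 5→4.
A4 = A3; e.g. 0 (Black) can still go to 3. Fixed point.
3 never enters the attractor, so Black can avoid the target forever.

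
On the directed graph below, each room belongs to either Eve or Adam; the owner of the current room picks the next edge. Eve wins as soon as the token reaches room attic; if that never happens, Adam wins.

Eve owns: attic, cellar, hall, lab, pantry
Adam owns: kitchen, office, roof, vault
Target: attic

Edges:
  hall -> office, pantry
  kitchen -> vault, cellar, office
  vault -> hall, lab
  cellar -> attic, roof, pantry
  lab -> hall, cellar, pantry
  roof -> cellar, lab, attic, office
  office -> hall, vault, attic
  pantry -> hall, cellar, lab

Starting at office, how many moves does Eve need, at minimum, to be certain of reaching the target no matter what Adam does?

A0 = {attic}
A1: add {cellar} — cellar (Eve) has cellar→attic.
A2: add {lab, pantry} — lab (Eve) has lab→cellar; pantry (Eve) has pantry→cellar.
A3: add {hall} — hall (Eve) has hall→pantry.
A4: add {vault} — vault (Adam): all of {hall, lab} already in.
A5: add {office} — office (Adam): all of {hall, vault, attic} already in.
office enters the attractor at level 5, so Eve can force the target in 5 moves from there.

5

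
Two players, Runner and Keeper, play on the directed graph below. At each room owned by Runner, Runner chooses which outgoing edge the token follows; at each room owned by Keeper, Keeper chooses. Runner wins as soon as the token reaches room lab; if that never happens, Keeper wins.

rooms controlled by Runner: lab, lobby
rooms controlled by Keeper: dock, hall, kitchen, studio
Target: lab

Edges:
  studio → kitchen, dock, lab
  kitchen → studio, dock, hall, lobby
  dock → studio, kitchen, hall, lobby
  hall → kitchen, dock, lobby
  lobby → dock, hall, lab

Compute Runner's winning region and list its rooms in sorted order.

lab, lobby

A0 = {lab}
A1: add {lobby} — lobby (Runner) has lobby→lab.
A2 = A1; e.g. studio (Keeper) can still go to kitchen. Fixed point.
Runner's winning region = {lab, lobby}.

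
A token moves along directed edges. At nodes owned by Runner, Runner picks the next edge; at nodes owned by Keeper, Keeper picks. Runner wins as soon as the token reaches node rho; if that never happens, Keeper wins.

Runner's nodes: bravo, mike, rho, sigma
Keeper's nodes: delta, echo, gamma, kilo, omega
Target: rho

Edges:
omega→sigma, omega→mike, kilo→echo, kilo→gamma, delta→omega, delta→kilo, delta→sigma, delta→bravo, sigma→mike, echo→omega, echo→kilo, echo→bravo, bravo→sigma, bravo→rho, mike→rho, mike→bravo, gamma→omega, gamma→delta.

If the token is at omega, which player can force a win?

Runner

A0 = {rho}
A1: add {bravo, mike} — bravo (Runner) has bravo→rho; mike (Runner) has mike→rho.
A2: add {sigma} — sigma (Runner) has sigma→mike.
A3: add {omega} — omega (Keeper): all of {sigma, mike} already in.
A4 = A3; e.g. kilo (Keeper) can still go to echo. Fixed point.
omega ∈ A3, so Runner can force the target.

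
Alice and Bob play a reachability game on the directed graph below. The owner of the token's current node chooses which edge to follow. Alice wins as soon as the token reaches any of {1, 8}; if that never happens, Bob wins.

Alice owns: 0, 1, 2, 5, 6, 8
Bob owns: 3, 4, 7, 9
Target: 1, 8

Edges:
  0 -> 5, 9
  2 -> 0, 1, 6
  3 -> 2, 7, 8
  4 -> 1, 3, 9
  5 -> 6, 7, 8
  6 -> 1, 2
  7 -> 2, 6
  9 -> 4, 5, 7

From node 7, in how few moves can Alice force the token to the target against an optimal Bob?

A0 = {1, 8}
A1: add {2, 5, 6} — 2 (Alice) has 2→1; 5 (Alice) has 5→8; 6 (Alice) has 6→1.
A2: add {0, 7} — 0 (Alice) has 0→5; 7 (Bob): all of {2, 6} already in.
7 enters the attractor at level 2, so Alice can force the target in 2 moves from there.

2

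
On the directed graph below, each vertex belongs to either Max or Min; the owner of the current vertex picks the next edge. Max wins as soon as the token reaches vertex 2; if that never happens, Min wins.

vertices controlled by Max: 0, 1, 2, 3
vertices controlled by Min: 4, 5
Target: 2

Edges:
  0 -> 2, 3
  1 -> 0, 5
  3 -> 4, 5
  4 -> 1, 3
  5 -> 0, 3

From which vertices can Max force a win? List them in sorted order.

A0 = {2}
A1: add {0} — 0 (Max) has 0→2.
A2: add {1} — 1 (Max) has 1→0.
A3 = A2; e.g. 3 (Max) has no edge into A2. Fixed point.
Max's winning region = {0, 1, 2}.

0, 1, 2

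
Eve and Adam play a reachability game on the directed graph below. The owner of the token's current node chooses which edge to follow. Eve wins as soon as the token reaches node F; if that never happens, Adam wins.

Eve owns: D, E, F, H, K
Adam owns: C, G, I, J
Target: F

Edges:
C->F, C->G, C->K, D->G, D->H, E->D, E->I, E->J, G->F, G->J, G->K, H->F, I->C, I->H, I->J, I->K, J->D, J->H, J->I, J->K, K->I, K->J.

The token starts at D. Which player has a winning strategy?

A0 = {F}
A1: add {H} — H (Eve) has H→F.
A2: add {D} — D (Eve) has D→H.
D ∈ A2, so Eve can force the target.

Eve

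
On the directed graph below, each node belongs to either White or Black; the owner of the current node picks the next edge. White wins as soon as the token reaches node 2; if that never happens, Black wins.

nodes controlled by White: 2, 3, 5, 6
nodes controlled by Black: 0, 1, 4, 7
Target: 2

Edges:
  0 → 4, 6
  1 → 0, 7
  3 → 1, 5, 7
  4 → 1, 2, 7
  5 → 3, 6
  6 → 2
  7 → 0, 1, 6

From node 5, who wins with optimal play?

White

A0 = {2}
A1: add {6} — 6 (White) has 6→2.
A2: add {5} — 5 (White) has 5→6.
5 ∈ A2, so White can force the target.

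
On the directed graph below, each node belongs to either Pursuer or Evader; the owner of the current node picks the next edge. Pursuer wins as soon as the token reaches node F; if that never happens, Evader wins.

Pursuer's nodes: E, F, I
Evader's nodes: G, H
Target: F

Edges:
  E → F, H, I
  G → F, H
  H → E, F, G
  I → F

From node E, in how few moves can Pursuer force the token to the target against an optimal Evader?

1

A0 = {F}
A1: add {E, I} — E (Pursuer) has E→F; I (Pursuer) has I→F.
A2 = A1; e.g. G (Evader) can still go to H. Fixed point.
E enters the attractor at level 1, so Pursuer can force the target in 1 move from there.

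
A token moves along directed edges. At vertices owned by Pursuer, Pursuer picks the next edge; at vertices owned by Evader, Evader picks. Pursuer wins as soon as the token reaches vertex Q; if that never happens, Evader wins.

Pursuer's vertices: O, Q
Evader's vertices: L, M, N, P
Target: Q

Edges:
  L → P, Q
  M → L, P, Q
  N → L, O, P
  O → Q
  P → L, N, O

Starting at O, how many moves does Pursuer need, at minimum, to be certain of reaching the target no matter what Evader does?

1

A0 = {Q}
A1: add {O} — O (Pursuer) has O→Q.
A2 = A1; e.g. L (Evader) can still go to P. Fixed point.
O enters the attractor at level 1, so Pursuer can force the target in 1 move from there.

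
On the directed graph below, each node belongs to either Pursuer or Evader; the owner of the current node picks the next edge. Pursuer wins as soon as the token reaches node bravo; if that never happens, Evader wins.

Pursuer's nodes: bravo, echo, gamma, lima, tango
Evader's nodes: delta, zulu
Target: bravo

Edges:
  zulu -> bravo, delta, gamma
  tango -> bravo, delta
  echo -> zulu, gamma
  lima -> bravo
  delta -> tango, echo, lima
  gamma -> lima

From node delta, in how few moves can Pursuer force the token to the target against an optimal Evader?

A0 = {bravo}
A1: add {lima, tango} — tango (Pursuer) has tango→bravo; lima (Pursuer) has lima→bravo.
A2: add {gamma} — gamma (Pursuer) has gamma→lima.
A3: add {echo} — echo (Pursuer) has echo→gamma.
A4: add {delta} — delta (Evader): all of {tango, echo, lima} already in.
delta enters the attractor at level 4, so Pursuer can force the target in 4 moves from there.

4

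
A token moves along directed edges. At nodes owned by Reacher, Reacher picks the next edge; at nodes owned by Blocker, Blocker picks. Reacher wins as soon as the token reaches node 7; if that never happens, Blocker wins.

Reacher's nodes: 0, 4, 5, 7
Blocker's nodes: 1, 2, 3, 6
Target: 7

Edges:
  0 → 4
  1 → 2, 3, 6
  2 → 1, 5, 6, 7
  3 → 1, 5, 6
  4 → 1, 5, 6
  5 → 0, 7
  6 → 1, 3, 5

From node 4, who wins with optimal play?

Reacher

A0 = {7}
A1: add {5} — 5 (Reacher) has 5→7.
A2: add {4} — 4 (Reacher) has 4→5.
4 ∈ A2, so Reacher can force the target.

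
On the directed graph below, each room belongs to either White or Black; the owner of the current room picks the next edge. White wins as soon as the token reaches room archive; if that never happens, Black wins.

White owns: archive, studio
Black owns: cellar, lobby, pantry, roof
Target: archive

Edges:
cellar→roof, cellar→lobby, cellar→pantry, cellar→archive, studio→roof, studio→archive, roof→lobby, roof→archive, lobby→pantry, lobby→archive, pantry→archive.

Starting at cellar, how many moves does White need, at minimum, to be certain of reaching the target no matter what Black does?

4

A0 = {archive}
A1: add {pantry, studio} — studio (White) has studio→archive; pantry (Black): all of {archive} already in.
A2: add {lobby} — lobby (Black): all of {pantry, archive} already in.
A3: add {roof} — roof (Black): all of {lobby, archive} already in.
A4: add {cellar} — cellar (Black): all of {roof, lobby, pantry, archive} already in.
A4 = all vertices. Fixed point.
cellar enters the attractor at level 4, so White can force the target in 4 moves from there.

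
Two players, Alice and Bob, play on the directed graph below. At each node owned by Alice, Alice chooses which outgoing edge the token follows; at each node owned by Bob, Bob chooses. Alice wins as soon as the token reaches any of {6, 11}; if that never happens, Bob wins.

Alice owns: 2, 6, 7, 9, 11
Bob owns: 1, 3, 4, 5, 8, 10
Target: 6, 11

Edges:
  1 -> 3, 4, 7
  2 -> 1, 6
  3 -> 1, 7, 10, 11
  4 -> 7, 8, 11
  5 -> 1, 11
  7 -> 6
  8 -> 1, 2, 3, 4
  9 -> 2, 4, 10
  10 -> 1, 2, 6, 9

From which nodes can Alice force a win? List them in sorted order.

A0 = {6, 11}
A1: add {2, 7} — 2 (Alice) has 2→6; 7 (Alice) has 7→6.
A2: add {9} — 9 (Alice) has 9→2.
A3 = A2; e.g. 1 (Bob) can still go to 3. Fixed point.
Alice's winning region = {2, 6, 7, 9, 11}.

2, 6, 7, 9, 11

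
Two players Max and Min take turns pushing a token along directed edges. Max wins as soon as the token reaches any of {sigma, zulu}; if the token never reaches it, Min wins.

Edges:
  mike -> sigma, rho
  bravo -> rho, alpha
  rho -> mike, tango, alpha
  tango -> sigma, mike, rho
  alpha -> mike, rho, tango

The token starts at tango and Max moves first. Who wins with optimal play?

Max

Track states (vertex, player-to-move).
A0 = {(sigma,Max), (sigma,Min), (zulu,Max), (zulu,Min)}
A1: add {(mike,Max), (tango,Max)}.
(tango,Max) ∈ A1 ⇒ Max forces the target.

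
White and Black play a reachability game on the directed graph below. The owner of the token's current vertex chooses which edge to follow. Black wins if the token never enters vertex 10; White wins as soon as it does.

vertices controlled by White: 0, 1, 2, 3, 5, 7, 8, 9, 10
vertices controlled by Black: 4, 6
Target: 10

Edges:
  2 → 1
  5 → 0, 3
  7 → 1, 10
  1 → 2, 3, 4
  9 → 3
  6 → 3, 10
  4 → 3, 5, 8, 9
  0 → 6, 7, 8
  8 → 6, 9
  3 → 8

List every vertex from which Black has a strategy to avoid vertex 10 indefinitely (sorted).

1, 2, 3, 4, 6, 8, 9

A0 = {10}
A1: add {7} — 7 (White) has 7→10.
A2: add {0} — 0 (White) has 0→7.
A3: add {5} — 5 (White) has 5→0.
A4 = A3; e.g. 1 (White) has no edge into A3. Fixed point.
White's attractor = {0, 5, 7, 10}; Black avoids the target exactly from the complement.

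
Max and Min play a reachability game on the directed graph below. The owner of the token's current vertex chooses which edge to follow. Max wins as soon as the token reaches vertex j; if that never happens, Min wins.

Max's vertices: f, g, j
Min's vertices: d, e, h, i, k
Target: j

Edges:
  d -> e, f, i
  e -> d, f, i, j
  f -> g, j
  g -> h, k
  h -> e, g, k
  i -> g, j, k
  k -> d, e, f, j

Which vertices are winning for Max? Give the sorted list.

A0 = {j}
A1: add {f} — f (Max) has f→j.
A2 = A1; e.g. d (Min) can still go to e. Fixed point.
Max's winning region = {f, j}.

f, j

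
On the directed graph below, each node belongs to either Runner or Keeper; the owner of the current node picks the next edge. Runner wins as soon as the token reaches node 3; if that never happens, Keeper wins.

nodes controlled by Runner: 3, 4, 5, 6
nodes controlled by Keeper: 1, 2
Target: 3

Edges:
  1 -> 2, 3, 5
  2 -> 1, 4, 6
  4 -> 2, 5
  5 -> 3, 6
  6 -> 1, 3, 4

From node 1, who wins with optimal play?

Keeper

A0 = {3}
A1: add {5, 6} — 5 (Runner) has 5→3; 6 (Runner) has 6→3.
A2: add {4} — 4 (Runner) has 4→5.
A3 = A2; e.g. 1 (Keeper) can still go to 2. Fixed point.
1 never enters the attractor, so Keeper can avoid the target forever.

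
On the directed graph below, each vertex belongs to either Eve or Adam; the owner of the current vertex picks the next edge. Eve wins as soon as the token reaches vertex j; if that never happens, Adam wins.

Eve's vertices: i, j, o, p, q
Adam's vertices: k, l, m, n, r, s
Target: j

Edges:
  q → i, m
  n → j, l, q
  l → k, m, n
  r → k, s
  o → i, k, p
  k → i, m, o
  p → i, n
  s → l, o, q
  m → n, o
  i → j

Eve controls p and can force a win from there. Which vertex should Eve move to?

i

A0 = {j}
A1: add {i} — i (Eve) has i→j.
A2: add {o, p, q} — o (Eve) has o→i; p (Eve) has p→i; q (Eve) has q→i.
A3 = A2; e.g. k (Adam) can still go to m. Fixed point.
From p, successor i is in the attractor (rank 1); the other successor n is not.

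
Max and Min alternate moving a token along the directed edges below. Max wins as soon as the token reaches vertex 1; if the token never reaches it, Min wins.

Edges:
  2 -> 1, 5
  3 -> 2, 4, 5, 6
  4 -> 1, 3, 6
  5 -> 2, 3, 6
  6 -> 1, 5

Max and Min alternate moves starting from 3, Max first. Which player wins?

Min

Track states (vertex, player-to-move).
A0 = {(1,Max), (1,Min)}
A1: add {(2,Max), (4,Max), (6,Max)}.
A2 = A1; e.g. (2,Min) stays out. (3,Max) never enters ⇒ Min avoids the target.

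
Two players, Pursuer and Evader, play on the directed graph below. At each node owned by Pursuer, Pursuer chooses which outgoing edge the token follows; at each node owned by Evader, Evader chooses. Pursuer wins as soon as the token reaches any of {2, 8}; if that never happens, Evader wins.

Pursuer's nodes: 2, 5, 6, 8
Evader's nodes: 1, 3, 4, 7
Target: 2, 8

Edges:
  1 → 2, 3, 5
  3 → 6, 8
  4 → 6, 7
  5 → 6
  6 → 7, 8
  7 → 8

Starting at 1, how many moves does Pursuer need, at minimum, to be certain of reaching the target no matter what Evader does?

A0 = {2, 8}
A1: add {6, 7} — 6 (Pursuer) has 6→8; 7 (Evader): all of {8} already in.
A2: add {3, 4, 5} — 3 (Evader): all of {6, 8} already in; 4 (Evader): all of {6, 7} already in; 5 (Pursuer) has 5→6.
A3: add {1} — 1 (Evader): all of {2, 3, 5} already in.
A3 = all vertices. Fixed point.
1 enters the attractor at level 3, so Pursuer can force the target in 3 moves from there.

3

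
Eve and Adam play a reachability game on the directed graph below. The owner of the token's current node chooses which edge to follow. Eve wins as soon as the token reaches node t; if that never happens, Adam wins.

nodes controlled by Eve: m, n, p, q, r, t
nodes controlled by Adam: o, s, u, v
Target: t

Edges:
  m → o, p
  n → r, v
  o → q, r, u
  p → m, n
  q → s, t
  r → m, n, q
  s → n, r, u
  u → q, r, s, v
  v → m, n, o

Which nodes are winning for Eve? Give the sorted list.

m, n, p, q, r, t

A0 = {t}
A1: add {q} — q (Eve) has q→t.
A2: add {r} — r (Eve) has r→q.
A3: add {n} — n (Eve) has n→r.
A4: add {p} — p (Eve) has p→n.
A5: add {m} — m (Eve) has m→p.
A6 = A5; e.g. o (Adam) can still go to u. Fixed point.
Eve's winning region = {m, n, p, q, r, t}.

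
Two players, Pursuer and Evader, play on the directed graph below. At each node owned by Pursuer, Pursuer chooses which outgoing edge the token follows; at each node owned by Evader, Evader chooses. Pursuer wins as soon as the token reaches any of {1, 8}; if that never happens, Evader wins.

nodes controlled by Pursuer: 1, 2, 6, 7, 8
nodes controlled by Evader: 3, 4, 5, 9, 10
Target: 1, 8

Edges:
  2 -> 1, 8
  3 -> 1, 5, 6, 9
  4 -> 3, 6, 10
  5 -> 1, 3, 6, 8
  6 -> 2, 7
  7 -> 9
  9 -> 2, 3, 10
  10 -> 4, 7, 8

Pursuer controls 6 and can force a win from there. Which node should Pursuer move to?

2

A0 = {1, 8}
A1: add {2} — 2 (Pursuer) has 2→1.
A2: add {6} — 6 (Pursuer) has 6→2.
A3 = A2; e.g. 3 (Evader) can still go to 5. Fixed point.
From 6, successor 2 is in the attractor (rank 1); the other successor 7 is not.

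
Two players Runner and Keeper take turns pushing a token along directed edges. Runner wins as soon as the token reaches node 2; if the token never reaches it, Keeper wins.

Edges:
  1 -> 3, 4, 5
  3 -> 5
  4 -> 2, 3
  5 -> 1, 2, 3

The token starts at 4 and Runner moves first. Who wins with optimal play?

Runner

Track states (vertex, player-to-move).
A0 = {(2,Runner), (2,Keeper)}
A1: add {(4,Runner), (5,Runner)}.
(4,Runner) ∈ A1 ⇒ Runner forces the target.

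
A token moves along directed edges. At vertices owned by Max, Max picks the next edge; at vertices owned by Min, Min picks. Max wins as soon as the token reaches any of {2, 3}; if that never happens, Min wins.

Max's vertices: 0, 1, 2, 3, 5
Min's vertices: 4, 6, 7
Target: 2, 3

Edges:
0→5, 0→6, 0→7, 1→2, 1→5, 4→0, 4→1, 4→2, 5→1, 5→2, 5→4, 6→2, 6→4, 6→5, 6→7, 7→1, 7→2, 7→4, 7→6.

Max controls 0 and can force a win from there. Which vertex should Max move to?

5

A0 = {2, 3}
A1: add {1, 5} — 1 (Max) has 1→2; 5 (Max) has 5→2.
A2: add {0} — 0 (Max) has 0→5.
A3: add {4} — 4 (Min): all of {0, 1, 2} already in.
A4 = A3; e.g. 6 (Min) can still go to 7. Fixed point.
From 0, successor 5 is in the attractor (rank 1); the other successors 6, 7 are not.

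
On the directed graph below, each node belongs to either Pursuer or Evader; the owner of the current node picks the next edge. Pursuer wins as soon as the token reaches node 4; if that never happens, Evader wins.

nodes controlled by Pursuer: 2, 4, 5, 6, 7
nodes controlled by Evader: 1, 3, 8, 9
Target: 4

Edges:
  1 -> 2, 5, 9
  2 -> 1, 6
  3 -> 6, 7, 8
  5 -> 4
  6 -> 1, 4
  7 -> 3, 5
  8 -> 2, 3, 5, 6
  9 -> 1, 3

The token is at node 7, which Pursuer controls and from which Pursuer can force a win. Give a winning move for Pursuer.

5

A0 = {4}
A1: add {5, 6} — 5 (Pursuer) has 5→4; 6 (Pursuer) has 6→4.
A2: add {2, 7} — 2 (Pursuer) has 2→6; 7 (Pursuer) has 7→5.
A3 = A2; e.g. 1 (Evader) can still go to 9. Fixed point.
From 7, successor 5 is in the attractor (rank 1); the other successor 3 is not.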